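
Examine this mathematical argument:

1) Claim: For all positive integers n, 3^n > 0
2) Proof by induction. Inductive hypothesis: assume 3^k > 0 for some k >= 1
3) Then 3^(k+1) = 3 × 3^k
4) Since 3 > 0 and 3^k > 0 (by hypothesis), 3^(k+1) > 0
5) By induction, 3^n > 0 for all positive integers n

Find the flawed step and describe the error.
Step 5: By induction, 3^n > 0 for all positive integers n

Step 5 concludes the proof by induction, but no base case was ever established. A valid induction proof requires: (1) a base case proving 3^1 > 0, and (2) an inductive step showing IF 3^k > 0 THEN 3^(k+1) > 0. Steps 2-4 correctly establish the inductive step, but without the base case the conclusion in step 5 does not follow.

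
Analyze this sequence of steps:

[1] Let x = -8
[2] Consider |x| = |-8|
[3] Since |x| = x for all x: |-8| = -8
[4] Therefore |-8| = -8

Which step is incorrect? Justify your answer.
Step 3: Since |x| = x for all x: |-8| = -8

Step 3 incorrectly states that |x| = x for all x. The correct definition is |x| = x when x >= 0, and |x| = -x when x < 0. Since -8 < 0, we have |-8| = -(-8) = 8, not -8.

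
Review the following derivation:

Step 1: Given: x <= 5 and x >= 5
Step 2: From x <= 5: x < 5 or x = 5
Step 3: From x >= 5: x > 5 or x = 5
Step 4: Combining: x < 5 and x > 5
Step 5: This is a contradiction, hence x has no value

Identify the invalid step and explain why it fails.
Step 4: Combining: x < 5 and x > 5

Step 4 incorrectly combines the conditions. From x <= 5 and x >= 5, the intersection is x = 5. The error treats the 'or' cases as 'and' requirements. The correct conclusion is that x = 5 is the unique solution, not that no solution exists.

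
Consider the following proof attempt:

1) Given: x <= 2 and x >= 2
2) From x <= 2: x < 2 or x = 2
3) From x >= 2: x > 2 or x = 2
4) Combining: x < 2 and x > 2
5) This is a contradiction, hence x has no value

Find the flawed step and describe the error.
Step 4: Combining: x < 2 and x > 2

Step 4 incorrectly combines the conditions. From x <= 2 and x >= 2, the intersection is x = 2. The error treats the 'or' cases as 'and' requirements. The correct conclusion is that x = 2 is the unique solution, not that no solution exists.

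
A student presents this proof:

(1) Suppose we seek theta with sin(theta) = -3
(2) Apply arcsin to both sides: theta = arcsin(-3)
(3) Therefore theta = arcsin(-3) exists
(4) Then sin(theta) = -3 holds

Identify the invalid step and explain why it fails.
Step 2: Apply arcsin to both sides: theta = arcsin(-3)

Step 2 applies arcsin to -3. However, arcsin(x) is only defined for x in [-1, 1] because sin(theta) can only produce values in that range. Since |-3| > 1, arcsin(-3) is undefined. There is no angle whose sine equals -3.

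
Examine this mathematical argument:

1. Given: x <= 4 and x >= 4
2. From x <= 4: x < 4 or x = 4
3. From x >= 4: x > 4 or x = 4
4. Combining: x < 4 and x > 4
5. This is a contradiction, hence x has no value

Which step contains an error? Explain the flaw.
Step 4: Combining: x < 4 and x > 4

Step 4 incorrectly combines the conditions. From x <= 4 and x >= 4, the intersection is x = 4. The error treats the 'or' cases as 'and' requirements. The correct conclusion is that x = 4 is the unique solution, not that no solution exists.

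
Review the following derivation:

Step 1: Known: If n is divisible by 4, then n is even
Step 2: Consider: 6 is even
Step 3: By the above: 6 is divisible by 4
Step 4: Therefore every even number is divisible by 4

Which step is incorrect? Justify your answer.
Step 3: By the above: 6 is divisible by 4

Step 3 commits the fallacy of affirming the consequent. The known fact 'divisible by 4 → even' does NOT imply 'even → divisible by 4'. That would be the converse, which is false. For example, 6 is even but 6 ÷ 4 = 1.50, which is not an integer.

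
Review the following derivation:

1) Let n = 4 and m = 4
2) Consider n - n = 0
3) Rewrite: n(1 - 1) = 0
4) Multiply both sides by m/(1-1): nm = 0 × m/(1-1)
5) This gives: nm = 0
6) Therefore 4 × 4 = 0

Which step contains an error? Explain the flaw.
Step 4: Multiply both sides by m/(1-1): nm = 0 × m/(1-1)

Step 4 multiplies both sides by m/(1-1). However, 1-1 = 0, so this is multiplication by m/0, which is undefined. We cannot multiply by an undefined expression.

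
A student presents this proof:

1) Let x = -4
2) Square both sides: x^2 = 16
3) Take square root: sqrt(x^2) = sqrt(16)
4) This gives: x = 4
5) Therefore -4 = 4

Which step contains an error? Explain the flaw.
Step 4: This gives: x = 4

Step 4 incorrectly states that sqrt(x^2) = x. The correct identity is sqrt(x^2) = |x|. Since x = -4 < 0, we have sqrt(x^2) = |-4| = 4, not x = -4.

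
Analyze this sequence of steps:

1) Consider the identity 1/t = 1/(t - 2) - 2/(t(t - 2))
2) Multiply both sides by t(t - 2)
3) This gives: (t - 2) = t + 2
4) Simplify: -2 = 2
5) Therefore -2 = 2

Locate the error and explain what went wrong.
Step 3: This gives: (t - 2) = t + 2

Step 3 makes a sign error when clearing denominators. Multiplying -2/(t(t - 2)) by t(t - 2) gives -2, not +2. The correct result is (t - 2) = t - 2, which is trivially true, not (t - 2) = t + 2. (Step 1 is a valid identity: 1/(t - 2) - 2/(t(t - 2)) = (t - 2)/(t(t - 2)) = 1/t.)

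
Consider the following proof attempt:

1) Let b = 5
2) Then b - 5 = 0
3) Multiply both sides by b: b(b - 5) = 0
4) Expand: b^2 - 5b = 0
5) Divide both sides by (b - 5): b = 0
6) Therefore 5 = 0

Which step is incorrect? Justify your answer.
Step 5: Divide both sides by (b - 5): b = 0

Step 5 divides both sides by (b - 5). However, since b = 5, we have (b - 5) = 0. Division by zero is undefined, making this step invalid.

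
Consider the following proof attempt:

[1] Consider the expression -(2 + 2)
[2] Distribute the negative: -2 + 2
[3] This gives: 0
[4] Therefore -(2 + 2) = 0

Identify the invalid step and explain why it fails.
Step 2: Distribute the negative: -2 + 2

Step 2 incorrectly distributes the negative sign. The correct distribution is -(2 + 2) = -2 - 2 = -4. The negative must be applied to both terms, not just the first. The error treats -(2 + 2) as -2 + 2, which equals 0 instead of -4.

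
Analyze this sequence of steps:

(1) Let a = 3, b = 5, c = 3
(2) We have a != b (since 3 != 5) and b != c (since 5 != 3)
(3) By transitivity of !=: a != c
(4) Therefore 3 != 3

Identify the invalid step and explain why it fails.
Step 3: By transitivity of !=: a != c

Step 3 incorrectly applies transitivity to the '!=' relation. Transitivity states: if a R b and b R c, then a R c. However, '!=' is not transitive. Counterexample: 3 != 5 and 5 != 3, but 3 = 3 (both equal 3). Transitivity holds for relations like <, <=, =, but not for !=.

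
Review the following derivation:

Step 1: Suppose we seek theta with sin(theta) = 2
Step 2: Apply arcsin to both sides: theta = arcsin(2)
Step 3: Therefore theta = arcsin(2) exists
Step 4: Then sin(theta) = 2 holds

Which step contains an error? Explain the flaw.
Step 2: Apply arcsin to both sides: theta = arcsin(2)

Step 2 applies arcsin to 2. However, arcsin(x) is only defined for x in [-1, 1] because sin(theta) can only produce values in that range. Since |2| > 1, arcsin(2) is undefined. There is no angle whose sine equals 2.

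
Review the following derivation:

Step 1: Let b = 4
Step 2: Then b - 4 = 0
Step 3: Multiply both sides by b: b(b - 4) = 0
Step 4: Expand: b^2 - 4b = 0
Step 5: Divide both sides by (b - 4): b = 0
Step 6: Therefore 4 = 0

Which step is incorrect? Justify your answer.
Step 5: Divide both sides by (b - 4): b = 0

Step 5 divides both sides by (b - 4). However, since b = 4, we have (b - 4) = 0. Division by zero is undefined, making this step invalid.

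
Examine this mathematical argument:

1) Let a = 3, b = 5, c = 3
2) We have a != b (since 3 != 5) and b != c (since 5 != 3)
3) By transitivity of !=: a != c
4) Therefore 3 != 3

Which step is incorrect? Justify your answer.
Step 3: By transitivity of !=: a != c

Step 3 incorrectly applies transitivity to the '!=' relation. Transitivity states: if a R b and b R c, then a R c. However, '!=' is not transitive. Counterexample: 3 != 5 and 5 != 3, but 3 = 3 (both equal 3). Transitivity holds for relations like <, <=, =, but not for !=.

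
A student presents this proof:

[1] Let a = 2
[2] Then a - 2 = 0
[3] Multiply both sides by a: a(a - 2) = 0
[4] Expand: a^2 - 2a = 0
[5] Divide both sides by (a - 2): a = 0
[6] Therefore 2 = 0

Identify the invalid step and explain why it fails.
Step 5: Divide both sides by (a - 2): a = 0

Step 5 divides both sides by (a - 2). However, since a = 2, we have (a - 2) = 0. Division by zero is undefined, making this step invalid.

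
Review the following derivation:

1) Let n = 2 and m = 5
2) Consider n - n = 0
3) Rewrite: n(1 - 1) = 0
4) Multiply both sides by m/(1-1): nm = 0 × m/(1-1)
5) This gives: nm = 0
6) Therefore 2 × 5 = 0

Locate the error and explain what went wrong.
Step 4: Multiply both sides by m/(1-1): nm = 0 × m/(1-1)

Step 4 multiplies both sides by m/(1-1). However, 1-1 = 0, so this is multiplication by m/0, which is undefined. We cannot multiply by an undefined expression.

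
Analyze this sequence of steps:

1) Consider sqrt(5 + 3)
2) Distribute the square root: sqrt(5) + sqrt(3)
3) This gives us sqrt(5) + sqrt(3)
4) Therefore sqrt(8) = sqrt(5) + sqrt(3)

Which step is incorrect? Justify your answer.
Step 2: Distribute the square root: sqrt(5) + sqrt(3)

Step 2 incorrectly 'distributes' the square root over addition. The square root function does not distribute: sqrt(a + b) ≠ sqrt(a) + sqrt(b). In fact, sqrt(5 + 3) = sqrt(8) ≈ 2.8284, while sqrt(5) + sqrt(3) ≈ 3.9681.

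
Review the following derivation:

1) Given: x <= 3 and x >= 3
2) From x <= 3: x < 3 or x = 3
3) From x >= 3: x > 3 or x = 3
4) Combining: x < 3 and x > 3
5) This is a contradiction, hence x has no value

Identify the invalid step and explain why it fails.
Step 4: Combining: x < 3 and x > 3

Step 4 incorrectly combines the conditions. From x <= 3 and x >= 3, the intersection is x = 3. The error treats the 'or' cases as 'and' requirements. The correct conclusion is that x = 3 is the unique solution, not that no solution exists.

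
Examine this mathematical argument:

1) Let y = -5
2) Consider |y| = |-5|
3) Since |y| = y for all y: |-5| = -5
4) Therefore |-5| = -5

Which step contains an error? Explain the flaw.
Step 3: Since |y| = y for all y: |-5| = -5

Step 3 incorrectly states that |y| = y for all y. The correct definition is |y| = y when y >= 0, and |y| = -y when y < 0. Since -5 < 0, we have |-5| = -(-5) = 5, not -5.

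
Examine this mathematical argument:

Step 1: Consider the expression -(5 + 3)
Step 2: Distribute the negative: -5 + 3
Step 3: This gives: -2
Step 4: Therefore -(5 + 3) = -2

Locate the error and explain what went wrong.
Step 2: Distribute the negative: -5 + 3

Step 2 incorrectly distributes the negative sign. The correct distribution is -(5 + 3) = -5 - 3 = -8. The negative must be applied to both terms, not just the first. The error treats -(5 + 3) as -5 + 3, which equals -2 instead of -8.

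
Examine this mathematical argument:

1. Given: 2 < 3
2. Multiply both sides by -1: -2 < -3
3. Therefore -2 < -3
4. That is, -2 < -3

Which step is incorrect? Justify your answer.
Step 2: Multiply both sides by -1: -2 < -3

Step 2 multiplies both sides by -1 but fails to reverse the inequality sign. When multiplying (or dividing) an inequality by a negative number, the direction must be reversed. Since 2 < 3, we should get -2 > -3, i.e., -2 > -3.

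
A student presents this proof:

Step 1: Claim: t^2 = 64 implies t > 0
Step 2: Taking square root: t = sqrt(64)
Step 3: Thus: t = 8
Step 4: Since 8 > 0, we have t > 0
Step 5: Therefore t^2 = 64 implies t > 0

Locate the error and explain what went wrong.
Step 2: Taking square root: t = sqrt(64)

Step 2 takes the square root and assumes the positive root only. The equation t^2 = 64 actually has two solutions: t = 8 and t = -8. The proof silently assumes t > 0 without justification, then uses this assumption to conclude t > 0, which is circular. The counterexample t = -8 shows the claim is false.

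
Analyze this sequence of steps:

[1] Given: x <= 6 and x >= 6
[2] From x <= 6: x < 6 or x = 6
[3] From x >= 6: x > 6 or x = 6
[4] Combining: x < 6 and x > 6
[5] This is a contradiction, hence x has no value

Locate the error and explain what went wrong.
Step 4: Combining: x < 6 and x > 6

Step 4 incorrectly combines the conditions. From x <= 6 and x >= 6, the intersection is x = 6. The error treats the 'or' cases as 'and' requirements. The correct conclusion is that x = 6 is the unique solution, not that no solution exists.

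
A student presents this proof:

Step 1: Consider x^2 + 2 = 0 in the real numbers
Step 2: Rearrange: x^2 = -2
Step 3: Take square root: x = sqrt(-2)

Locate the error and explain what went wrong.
Step 3: Take square root: x = sqrt(-2)

Step 3 takes the square root of -2, which is negative. In the real number system, the square root of a negative number is undefined. The equation x^2 + 2 = 0 has no real solutions. Square roots of negative numbers only exist in the complex numbers.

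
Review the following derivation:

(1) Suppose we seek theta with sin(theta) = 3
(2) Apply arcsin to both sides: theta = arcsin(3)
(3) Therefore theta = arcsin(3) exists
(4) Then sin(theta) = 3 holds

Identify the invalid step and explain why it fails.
Step 2: Apply arcsin to both sides: theta = arcsin(3)

Step 2 applies arcsin to 3. However, arcsin(x) is only defined for x in [-1, 1] because sin(theta) can only produce values in that range. Since |3| > 1, arcsin(3) is undefined. There is no angle whose sine equals 3.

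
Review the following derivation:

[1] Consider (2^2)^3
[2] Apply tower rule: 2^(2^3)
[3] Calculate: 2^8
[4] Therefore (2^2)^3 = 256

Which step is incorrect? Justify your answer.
Step 2: Apply tower rule: 2^(2^3)

Step 2 incorrectly states that (a^b)^c = a^(b^c). The correct rule is (a^b)^c = a^(b×c). The actual value is (2^2)^3 = 2^6 = 64, not 2^8 = 256.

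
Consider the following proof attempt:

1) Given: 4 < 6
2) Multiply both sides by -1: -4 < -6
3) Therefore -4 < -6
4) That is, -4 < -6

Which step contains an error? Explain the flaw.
Step 2: Multiply both sides by -1: -4 < -6

Step 2 multiplies both sides by -1 but fails to reverse the inequality sign. When multiplying (or dividing) an inequality by a negative number, the direction must be reversed. Since 4 < 6, we should get -4 > -6, i.e., -4 > -6.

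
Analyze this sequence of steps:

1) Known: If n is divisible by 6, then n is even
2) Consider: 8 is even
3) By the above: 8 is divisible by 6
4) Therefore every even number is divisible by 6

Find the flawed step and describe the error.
Step 3: By the above: 8 is divisible by 6

Step 3 commits the fallacy of affirming the consequent. The known fact 'divisible by 6 → even' does NOT imply 'even → divisible by 6'. That would be the converse, which is false. For example, 8 is even but 8 ÷ 6 = 1.33, which is not an integer.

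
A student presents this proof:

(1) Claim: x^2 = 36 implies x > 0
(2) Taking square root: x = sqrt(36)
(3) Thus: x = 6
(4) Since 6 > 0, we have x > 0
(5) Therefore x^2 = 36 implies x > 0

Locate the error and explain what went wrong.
Step 2: Taking square root: x = sqrt(36)

Step 2 takes the square root and assumes the positive root only. The equation x^2 = 36 actually has two solutions: x = 6 and x = -6. The proof silently assumes x > 0 without justification, then uses this assumption to conclude x > 0, which is circular. The counterexample x = -6 shows the claim is false.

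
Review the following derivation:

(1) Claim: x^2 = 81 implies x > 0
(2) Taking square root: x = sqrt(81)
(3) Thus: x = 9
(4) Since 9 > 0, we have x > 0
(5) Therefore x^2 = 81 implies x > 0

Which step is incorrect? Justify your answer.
Step 2: Taking square root: x = sqrt(81)

Step 2 takes the square root and assumes the positive root only. The equation x^2 = 81 actually has two solutions: x = 9 and x = -9. The proof silently assumes x > 0 without justification, then uses this assumption to conclude x > 0, which is circular. The counterexample x = -9 shows the claim is false.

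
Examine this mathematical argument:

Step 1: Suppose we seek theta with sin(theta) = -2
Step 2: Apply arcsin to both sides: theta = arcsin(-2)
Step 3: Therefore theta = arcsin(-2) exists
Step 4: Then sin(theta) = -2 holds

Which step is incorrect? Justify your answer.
Step 2: Apply arcsin to both sides: theta = arcsin(-2)

Step 2 applies arcsin to -2. However, arcsin(x) is only defined for x in [-1, 1] because sin(theta) can only produce values in that range. Since |-2| > 1, arcsin(-2) is undefined. There is no angle whose sine equals -2.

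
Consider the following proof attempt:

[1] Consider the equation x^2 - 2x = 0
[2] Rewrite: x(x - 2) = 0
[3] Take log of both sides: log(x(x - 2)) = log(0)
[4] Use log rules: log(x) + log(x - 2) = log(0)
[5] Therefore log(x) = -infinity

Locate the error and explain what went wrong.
Step 3: Take log of both sides: log(x(x - 2)) = log(0)

Step 3 takes the logarithm of both sides, resulting in log(0) on the right side. The logarithm is only defined for positive numbers; log(0) is undefined (approaches negative infinity). This operation is invalid.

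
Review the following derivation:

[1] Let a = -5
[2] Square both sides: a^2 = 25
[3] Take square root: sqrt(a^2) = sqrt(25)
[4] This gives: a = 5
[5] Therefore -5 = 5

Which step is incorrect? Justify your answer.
Step 4: This gives: a = 5

Step 4 incorrectly states that sqrt(a^2) = a. The correct identity is sqrt(a^2) = |a|. Since a = -5 < 0, we have sqrt(a^2) = |-5| = 5, not a = -5.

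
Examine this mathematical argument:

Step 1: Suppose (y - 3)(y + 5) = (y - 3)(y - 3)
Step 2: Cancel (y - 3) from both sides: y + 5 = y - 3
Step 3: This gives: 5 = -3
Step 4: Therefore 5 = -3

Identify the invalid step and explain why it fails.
Step 2: Cancel (y - 3) from both sides: y + 5 = y - 3

Step 2 cancels (y - 3) from both sides. This is only valid if (y - 3) ≠ 0, i.e., y ≠ 3. When y = 3, both sides equal zero regardless of the other factors. The correct approach requires considering y = 3 as a separate case.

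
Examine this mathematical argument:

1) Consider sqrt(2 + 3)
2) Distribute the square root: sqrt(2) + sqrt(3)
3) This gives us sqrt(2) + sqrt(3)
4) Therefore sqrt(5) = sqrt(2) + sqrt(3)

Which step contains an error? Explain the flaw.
Step 2: Distribute the square root: sqrt(2) + sqrt(3)

Step 2 incorrectly 'distributes' the square root over addition. The square root function does not distribute: sqrt(a + b) ≠ sqrt(a) + sqrt(b). In fact, sqrt(2 + 3) = sqrt(5) ≈ 2.2361, while sqrt(2) + sqrt(3) ≈ 3.1463.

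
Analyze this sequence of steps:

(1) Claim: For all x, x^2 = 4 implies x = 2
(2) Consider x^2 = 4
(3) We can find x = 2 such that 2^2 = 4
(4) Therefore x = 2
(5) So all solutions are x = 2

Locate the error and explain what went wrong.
Step 4: Therefore x = 2

Step 4 incorrectly concludes that x = 2 is the only solution. The proof shows that x = 2 is A solution (existence), but does not show it is the ONLY solution (uniqueness). In fact, x = -2 is also a solution since (-2)^2 = 4. Finding one solution doesn't prove there are no others.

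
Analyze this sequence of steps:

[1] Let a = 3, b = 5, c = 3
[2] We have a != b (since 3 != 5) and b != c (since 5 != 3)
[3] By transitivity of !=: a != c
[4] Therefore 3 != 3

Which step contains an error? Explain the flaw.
Step 3: By transitivity of !=: a != c

Step 3 incorrectly applies transitivity to the '!=' relation. Transitivity states: if a R b and b R c, then a R c. However, '!=' is not transitive. Counterexample: 3 != 5 and 5 != 3, but 3 = 3 (both equal 3). Transitivity holds for relations like <, <=, =, but not for !=.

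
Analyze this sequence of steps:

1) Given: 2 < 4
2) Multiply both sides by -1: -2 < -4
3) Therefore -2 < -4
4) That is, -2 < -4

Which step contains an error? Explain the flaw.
Step 2: Multiply both sides by -1: -2 < -4

Step 2 multiplies both sides by -1 but fails to reverse the inequality sign. When multiplying (or dividing) an inequality by a negative number, the direction must be reversed. Since 2 < 4, we should get -2 > -4, i.e., -2 > -4.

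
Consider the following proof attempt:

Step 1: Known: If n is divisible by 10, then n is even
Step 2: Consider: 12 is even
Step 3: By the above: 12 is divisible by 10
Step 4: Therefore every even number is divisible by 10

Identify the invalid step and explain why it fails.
Step 3: By the above: 12 is divisible by 10

Step 3 commits the fallacy of affirming the consequent. The known fact 'divisible by 10 → even' does NOT imply 'even → divisible by 10'. That would be the converse, which is false. For example, 12 is even but 12 ÷ 10 = 1.20, which is not an integer.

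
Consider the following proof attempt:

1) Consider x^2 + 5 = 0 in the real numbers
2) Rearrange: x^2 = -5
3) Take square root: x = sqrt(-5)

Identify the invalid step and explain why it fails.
Step 3: Take square root: x = sqrt(-5)

Step 3 takes the square root of -5, which is negative. In the real number system, the square root of a negative number is undefined. The equation x^2 + 5 = 0 has no real solutions. Square roots of negative numbers only exist in the complex numbers.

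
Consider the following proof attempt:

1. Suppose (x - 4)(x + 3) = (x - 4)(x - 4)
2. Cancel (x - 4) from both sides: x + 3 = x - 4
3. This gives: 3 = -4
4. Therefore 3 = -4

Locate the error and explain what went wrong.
Step 2: Cancel (x - 4) from both sides: x + 3 = x - 4

Step 2 cancels (x - 4) from both sides. This is only valid if (x - 4) ≠ 0, i.e., x ≠ 4. When x = 4, both sides equal zero regardless of the other factors. The correct approach requires considering x = 4 as a separate case.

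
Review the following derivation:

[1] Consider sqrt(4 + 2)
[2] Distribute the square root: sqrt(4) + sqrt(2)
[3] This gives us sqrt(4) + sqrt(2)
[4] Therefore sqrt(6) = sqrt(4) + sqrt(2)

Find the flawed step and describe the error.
Step 2: Distribute the square root: sqrt(4) + sqrt(2)

Step 2 incorrectly 'distributes' the square root over addition. The square root function does not distribute: sqrt(a + b) ≠ sqrt(a) + sqrt(b). In fact, sqrt(4 + 2) = sqrt(6) ≈ 2.4495, while sqrt(4) + sqrt(2) ≈ 3.4142.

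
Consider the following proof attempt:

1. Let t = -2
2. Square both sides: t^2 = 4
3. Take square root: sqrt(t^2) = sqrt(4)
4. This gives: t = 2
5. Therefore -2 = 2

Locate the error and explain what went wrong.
Step 4: This gives: t = 2

Step 4 incorrectly states that sqrt(t^2) = t. The correct identity is sqrt(t^2) = |t|. Since t = -2 < 0, we have sqrt(t^2) = |-2| = 2, not t = -2.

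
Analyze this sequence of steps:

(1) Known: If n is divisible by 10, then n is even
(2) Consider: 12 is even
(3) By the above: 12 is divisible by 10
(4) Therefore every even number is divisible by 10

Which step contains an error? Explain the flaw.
Step 3: By the above: 12 is divisible by 10

Step 3 commits the fallacy of affirming the consequent. The known fact 'divisible by 10 → even' does NOT imply 'even → divisible by 10'. That would be the converse, which is false. For example, 12 is even but 12 ÷ 10 = 1.20, which is not an integer.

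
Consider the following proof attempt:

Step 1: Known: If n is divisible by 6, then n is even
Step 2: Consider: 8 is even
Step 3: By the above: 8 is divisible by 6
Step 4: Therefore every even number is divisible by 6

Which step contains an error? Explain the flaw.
Step 3: By the above: 8 is divisible by 6

Step 3 commits the fallacy of affirming the consequent. The known fact 'divisible by 6 → even' does NOT imply 'even → divisible by 6'. That would be the converse, which is false. For example, 8 is even but 8 ÷ 6 = 1.33, which is not an integer.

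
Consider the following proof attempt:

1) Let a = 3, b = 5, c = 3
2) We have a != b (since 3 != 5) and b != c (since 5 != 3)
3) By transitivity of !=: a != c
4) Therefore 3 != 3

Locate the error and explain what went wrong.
Step 3: By transitivity of !=: a != c

Step 3 incorrectly applies transitivity to the '!=' relation. Transitivity states: if a R b and b R c, then a R c. However, '!=' is not transitive. Counterexample: 3 != 5 and 5 != 3, but 3 = 3 (both equal 3). Transitivity holds for relations like <, <=, =, but not for !=.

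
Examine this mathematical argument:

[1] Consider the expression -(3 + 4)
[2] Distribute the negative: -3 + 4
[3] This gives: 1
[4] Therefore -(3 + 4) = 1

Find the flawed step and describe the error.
Step 2: Distribute the negative: -3 + 4

Step 2 incorrectly distributes the negative sign. The correct distribution is -(3 + 4) = -3 - 4 = -7. The negative must be applied to both terms, not just the first. The error treats -(3 + 4) as -3 + 4, which equals 1 instead of -7.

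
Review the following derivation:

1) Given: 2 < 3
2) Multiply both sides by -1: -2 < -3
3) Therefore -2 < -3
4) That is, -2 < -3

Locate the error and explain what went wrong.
Step 2: Multiply both sides by -1: -2 < -3

Step 2 multiplies both sides by -1 but fails to reverse the inequality sign. When multiplying (or dividing) an inequality by a negative number, the direction must be reversed. Since 2 < 3, we should get -2 > -3, i.e., -2 > -3.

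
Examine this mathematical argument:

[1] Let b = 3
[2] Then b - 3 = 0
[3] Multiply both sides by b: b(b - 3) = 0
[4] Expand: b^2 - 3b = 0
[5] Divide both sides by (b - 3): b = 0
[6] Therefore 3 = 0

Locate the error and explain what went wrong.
Step 5: Divide both sides by (b - 3): b = 0

Step 5 divides both sides by (b - 3). However, since b = 3, we have (b - 3) = 0. Division by zero is undefined, making this step invalid.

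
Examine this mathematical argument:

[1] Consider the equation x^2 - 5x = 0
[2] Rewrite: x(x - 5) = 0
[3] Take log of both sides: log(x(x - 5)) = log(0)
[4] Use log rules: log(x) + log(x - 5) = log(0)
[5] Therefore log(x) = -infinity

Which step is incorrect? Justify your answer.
Step 3: Take log of both sides: log(x(x - 5)) = log(0)

Step 3 takes the logarithm of both sides, resulting in log(0) on the right side. The logarithm is only defined for positive numbers; log(0) is undefined (approaches negative infinity). This operation is invalid.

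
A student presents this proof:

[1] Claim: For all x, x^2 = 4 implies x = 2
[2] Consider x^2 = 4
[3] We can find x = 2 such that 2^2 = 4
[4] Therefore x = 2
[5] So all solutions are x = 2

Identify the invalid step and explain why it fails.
Step 4: Therefore x = 2

Step 4 incorrectly concludes that x = 2 is the only solution. The proof shows that x = 2 is A solution (existence), but does not show it is the ONLY solution (uniqueness). In fact, x = -2 is also a solution since (-2)^2 = 4. Finding one solution doesn't prove there are no others.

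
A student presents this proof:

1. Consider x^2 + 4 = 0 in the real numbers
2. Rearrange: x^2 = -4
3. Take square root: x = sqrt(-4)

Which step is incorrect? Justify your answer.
Step 3: Take square root: x = sqrt(-4)

Step 3 takes the square root of -4, which is negative. In the real number system, the square root of a negative number is undefined. The equation x^2 + 4 = 0 has no real solutions. Square roots of negative numbers only exist in the complex numbers.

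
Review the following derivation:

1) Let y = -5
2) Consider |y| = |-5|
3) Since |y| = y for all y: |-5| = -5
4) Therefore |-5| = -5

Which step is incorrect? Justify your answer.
Step 3: Since |y| = y for all y: |-5| = -5

Step 3 incorrectly states that |y| = y for all y. The correct definition is |y| = y when y >= 0, and |y| = -y when y < 0. Since -5 < 0, we have |-5| = -(-5) = 5, not -5.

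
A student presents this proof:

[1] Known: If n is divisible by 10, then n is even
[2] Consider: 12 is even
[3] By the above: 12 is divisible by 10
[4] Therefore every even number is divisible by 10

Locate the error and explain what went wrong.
Step 3: By the above: 12 is divisible by 10

Step 3 commits the fallacy of affirming the consequent. The known fact 'divisible by 10 → even' does NOT imply 'even → divisible by 10'. That would be the converse, which is false. For example, 12 is even but 12 ÷ 10 = 1.20, which is not an integer.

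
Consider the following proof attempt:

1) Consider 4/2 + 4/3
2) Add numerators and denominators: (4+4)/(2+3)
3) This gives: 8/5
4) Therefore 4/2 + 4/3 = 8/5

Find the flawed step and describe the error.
Step 2: Add numerators and denominators: (4+4)/(2+3)

Step 2 incorrectly adds fractions by separately adding numerators and denominators. This is wrong. The correct method requires a common denominator: 4/2 + 4/3 = (4×3 + 4×2)/(2×3) = 20/6 = 10/3. The method used gives 8/5, which is different.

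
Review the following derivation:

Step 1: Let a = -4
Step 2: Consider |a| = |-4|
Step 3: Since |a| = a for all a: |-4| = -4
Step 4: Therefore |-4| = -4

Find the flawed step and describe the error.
Step 3: Since |a| = a for all a: |-4| = -4

Step 3 incorrectly states that |a| = a for all a. The correct definition is |a| = a when a >= 0, and |a| = -a when a < 0. Since -4 < 0, we have |-4| = -(-4) = 4, not -4.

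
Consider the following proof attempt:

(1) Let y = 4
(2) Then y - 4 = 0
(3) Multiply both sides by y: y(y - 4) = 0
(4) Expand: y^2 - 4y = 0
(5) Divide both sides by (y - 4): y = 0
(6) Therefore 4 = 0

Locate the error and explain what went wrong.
Step 5: Divide both sides by (y - 4): y = 0

Step 5 divides both sides by (y - 4). However, since y = 4, we have (y - 4) = 0. Division by zero is undefined, making this step invalid.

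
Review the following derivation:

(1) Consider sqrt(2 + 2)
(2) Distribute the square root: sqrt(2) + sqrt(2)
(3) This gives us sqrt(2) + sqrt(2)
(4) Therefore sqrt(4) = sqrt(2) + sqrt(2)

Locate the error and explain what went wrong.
Step 2: Distribute the square root: sqrt(2) + sqrt(2)

Step 2 incorrectly 'distributes' the square root over addition. The square root function does not distribute: sqrt(a + b) ≠ sqrt(a) + sqrt(b). In fact, sqrt(2 + 2) = sqrt(4) ≈ 2.0000, while sqrt(2) + sqrt(2) ≈ 2.8284.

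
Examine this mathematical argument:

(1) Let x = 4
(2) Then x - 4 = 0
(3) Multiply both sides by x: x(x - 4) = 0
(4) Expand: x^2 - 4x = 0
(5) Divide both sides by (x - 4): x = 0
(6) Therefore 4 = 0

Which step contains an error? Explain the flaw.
Step 5: Divide both sides by (x - 4): x = 0

Step 5 divides both sides by (x - 4). However, since x = 4, we have (x - 4) = 0. Division by zero is undefined, making this step invalid.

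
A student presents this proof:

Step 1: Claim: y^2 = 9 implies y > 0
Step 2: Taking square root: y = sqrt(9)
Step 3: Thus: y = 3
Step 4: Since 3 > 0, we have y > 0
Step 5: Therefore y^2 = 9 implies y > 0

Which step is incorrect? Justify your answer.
Step 2: Taking square root: y = sqrt(9)

Step 2 takes the square root and assumes the positive root only. The equation y^2 = 9 actually has two solutions: y = 3 and y = -3. The proof silently assumes y > 0 without justification, then uses this assumption to conclude y > 0, which is circular. The counterexample y = -3 shows the claim is false.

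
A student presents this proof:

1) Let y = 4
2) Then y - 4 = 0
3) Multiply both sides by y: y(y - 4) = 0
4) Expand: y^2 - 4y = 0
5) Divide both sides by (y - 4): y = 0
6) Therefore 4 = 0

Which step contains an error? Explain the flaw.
Step 5: Divide both sides by (y - 4): y = 0

Step 5 divides both sides by (y - 4). However, since y = 4, we have (y - 4) = 0. Division by zero is undefined, making this step invalid.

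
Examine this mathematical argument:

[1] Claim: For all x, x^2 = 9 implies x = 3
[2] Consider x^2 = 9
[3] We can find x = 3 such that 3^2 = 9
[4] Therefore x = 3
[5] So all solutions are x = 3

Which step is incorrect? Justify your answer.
Step 4: Therefore x = 3

Step 4 incorrectly concludes that x = 3 is the only solution. The proof shows that x = 3 is A solution (existence), but does not show it is the ONLY solution (uniqueness). In fact, x = -3 is also a solution since (-3)^2 = 9. Finding one solution doesn't prove there are no others.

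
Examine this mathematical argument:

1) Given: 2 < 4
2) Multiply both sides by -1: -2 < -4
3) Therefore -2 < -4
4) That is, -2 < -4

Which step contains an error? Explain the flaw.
Step 2: Multiply both sides by -1: -2 < -4

Step 2 multiplies both sides by -1 but fails to reverse the inequality sign. When multiplying (or dividing) an inequality by a negative number, the direction must be reversed. Since 2 < 4, we should get -2 > -4, i.e., -2 > -4.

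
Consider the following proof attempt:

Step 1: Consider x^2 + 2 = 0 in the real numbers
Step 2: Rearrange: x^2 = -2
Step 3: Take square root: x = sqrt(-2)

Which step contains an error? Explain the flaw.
Step 3: Take square root: x = sqrt(-2)

Step 3 takes the square root of -2, which is negative. In the real number system, the square root of a negative number is undefined. The equation x^2 + 2 = 0 has no real solutions. Square roots of negative numbers only exist in the complex numbers.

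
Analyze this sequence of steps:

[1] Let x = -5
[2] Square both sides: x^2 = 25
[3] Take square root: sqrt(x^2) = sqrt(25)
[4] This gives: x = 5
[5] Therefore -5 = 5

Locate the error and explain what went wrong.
Step 4: This gives: x = 5

Step 4 incorrectly states that sqrt(x^2) = x. The correct identity is sqrt(x^2) = |x|. Since x = -5 < 0, we have sqrt(x^2) = |-5| = 5, not x = -5.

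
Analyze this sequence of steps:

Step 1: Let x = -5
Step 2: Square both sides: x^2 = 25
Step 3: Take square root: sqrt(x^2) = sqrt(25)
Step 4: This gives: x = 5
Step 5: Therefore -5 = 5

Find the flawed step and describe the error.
Step 4: This gives: x = 5

Step 4 incorrectly states that sqrt(x^2) = x. The correct identity is sqrt(x^2) = |x|. Since x = -5 < 0, we have sqrt(x^2) = |-5| = 5, not x = -5.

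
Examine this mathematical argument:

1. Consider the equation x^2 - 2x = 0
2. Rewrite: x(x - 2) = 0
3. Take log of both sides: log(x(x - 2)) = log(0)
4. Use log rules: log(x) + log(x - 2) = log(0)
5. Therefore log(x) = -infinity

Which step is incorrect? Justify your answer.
Step 3: Take log of both sides: log(x(x - 2)) = log(0)

Step 3 takes the logarithm of both sides, resulting in log(0) on the right side. The logarithm is only defined for positive numbers; log(0) is undefined (approaches negative infinity). This operation is invalid.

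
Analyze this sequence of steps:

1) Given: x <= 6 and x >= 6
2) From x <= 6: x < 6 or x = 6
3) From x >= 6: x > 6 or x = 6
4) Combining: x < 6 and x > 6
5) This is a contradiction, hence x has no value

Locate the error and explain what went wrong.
Step 4: Combining: x < 6 and x > 6

Step 4 incorrectly combines the conditions. From x <= 6 and x >= 6, the intersection is x = 6. The error treats the 'or' cases as 'and' requirements. The correct conclusion is that x = 6 is the unique solution, not that no solution exists.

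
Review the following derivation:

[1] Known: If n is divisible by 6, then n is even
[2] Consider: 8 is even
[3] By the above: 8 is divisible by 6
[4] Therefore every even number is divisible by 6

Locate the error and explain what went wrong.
Step 3: By the above: 8 is divisible by 6

Step 3 commits the fallacy of affirming the consequent. The known fact 'divisible by 6 → even' does NOT imply 'even → divisible by 6'. That would be the converse, which is false. For example, 8 is even but 8 ÷ 6 = 1.33, which is not an integer.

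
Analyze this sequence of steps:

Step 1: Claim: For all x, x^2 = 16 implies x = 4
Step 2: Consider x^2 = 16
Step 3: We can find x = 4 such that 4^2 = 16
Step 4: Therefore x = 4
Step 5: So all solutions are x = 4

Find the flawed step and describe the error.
Step 4: Therefore x = 4

Step 4 incorrectly concludes that x = 4 is the only solution. The proof shows that x = 4 is A solution (existence), but does not show it is the ONLY solution (uniqueness). In fact, x = -4 is also a solution since (-4)^2 = 16. Finding one solution doesn't prove there are no others.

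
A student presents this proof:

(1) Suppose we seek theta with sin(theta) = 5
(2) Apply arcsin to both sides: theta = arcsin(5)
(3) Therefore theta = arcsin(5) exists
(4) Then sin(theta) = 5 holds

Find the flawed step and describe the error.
Step 2: Apply arcsin to both sides: theta = arcsin(5)

Step 2 applies arcsin to 5. However, arcsin(x) is only defined for x in [-1, 1] because sin(theta) can only produce values in that range. Since |5| > 1, arcsin(5) is undefined. There is no angle whose sine equals 5.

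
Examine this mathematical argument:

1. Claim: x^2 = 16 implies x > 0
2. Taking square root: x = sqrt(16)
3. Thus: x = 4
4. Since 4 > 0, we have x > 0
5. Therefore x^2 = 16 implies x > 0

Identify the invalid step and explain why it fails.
Step 2: Taking square root: x = sqrt(16)

Step 2 takes the square root and assumes the positive root only. The equation x^2 = 16 actually has two solutions: x = 4 and x = -4. The proof silently assumes x > 0 without justification, then uses this assumption to conclude x > 0, which is circular. The counterexample x = -4 shows the claim is false.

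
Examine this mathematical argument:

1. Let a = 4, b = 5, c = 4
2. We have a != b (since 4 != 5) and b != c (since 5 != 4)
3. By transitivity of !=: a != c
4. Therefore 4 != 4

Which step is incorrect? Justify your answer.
Step 3: By transitivity of !=: a != c

Step 3 incorrectly applies transitivity to the '!=' relation. Transitivity states: if a R b and b R c, then a R c. However, '!=' is not transitive. Counterexample: 4 != 5 and 5 != 4, but 4 = 4 (both equal 4). Transitivity holds for relations like <, <=, =, but not for !=.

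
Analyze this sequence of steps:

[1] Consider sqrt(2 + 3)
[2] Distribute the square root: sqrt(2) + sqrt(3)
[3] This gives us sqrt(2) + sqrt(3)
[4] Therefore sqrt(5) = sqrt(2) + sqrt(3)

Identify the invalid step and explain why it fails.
Step 2: Distribute the square root: sqrt(2) + sqrt(3)

Step 2 incorrectly 'distributes' the square root over addition. The square root function does not distribute: sqrt(a + b) ≠ sqrt(a) + sqrt(b). In fact, sqrt(2 + 3) = sqrt(5) ≈ 2.2361, while sqrt(2) + sqrt(3) ≈ 3.1463.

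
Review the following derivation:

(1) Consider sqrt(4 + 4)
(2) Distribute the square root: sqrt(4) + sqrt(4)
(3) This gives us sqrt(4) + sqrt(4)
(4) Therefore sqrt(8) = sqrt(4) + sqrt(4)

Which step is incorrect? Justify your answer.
Step 2: Distribute the square root: sqrt(4) + sqrt(4)

Step 2 incorrectly 'distributes' the square root over addition. The square root function does not distribute: sqrt(a + b) ≠ sqrt(a) + sqrt(b). In fact, sqrt(4 + 4) = sqrt(8) ≈ 2.8284, while sqrt(4) + sqrt(4) ≈ 4.0000.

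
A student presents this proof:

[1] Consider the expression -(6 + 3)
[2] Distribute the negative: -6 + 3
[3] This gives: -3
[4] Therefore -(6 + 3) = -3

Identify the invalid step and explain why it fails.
Step 2: Distribute the negative: -6 + 3

Step 2 incorrectly distributes the negative sign. The correct distribution is -(6 + 3) = -6 - 3 = -9. The negative must be applied to both terms, not just the first. The error treats -(6 + 3) as -6 + 3, which equals -3 instead of -9.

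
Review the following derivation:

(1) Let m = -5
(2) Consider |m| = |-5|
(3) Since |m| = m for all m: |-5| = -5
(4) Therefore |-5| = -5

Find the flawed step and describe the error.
Step 3: Since |m| = m for all m: |-5| = -5

Step 3 incorrectly states that |m| = m for all m. The correct definition is |m| = m when m >= 0, and |m| = -m when m < 0. Since -5 < 0, we have |-5| = -(-5) = 5, not -5.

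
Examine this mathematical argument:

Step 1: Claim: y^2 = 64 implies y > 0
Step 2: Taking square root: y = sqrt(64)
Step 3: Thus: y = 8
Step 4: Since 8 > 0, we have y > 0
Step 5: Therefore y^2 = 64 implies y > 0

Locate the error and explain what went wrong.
Step 2: Taking square root: y = sqrt(64)

Step 2 takes the square root and assumes the positive root only. The equation y^2 = 64 actually has two solutions: y = 8 and y = -8. The proof silently assumes y > 0 without justification, then uses this assumption to conclude y > 0, which is circular. The counterexample y = -8 shows the claim is false.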